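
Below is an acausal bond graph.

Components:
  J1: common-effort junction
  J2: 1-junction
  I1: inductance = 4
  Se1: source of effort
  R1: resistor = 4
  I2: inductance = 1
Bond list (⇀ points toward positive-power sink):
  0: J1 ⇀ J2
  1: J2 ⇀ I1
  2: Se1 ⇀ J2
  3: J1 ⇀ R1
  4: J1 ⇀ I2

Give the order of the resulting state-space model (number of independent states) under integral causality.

2  (I1, I2 all integral)

b2 →J2  (source Se1 imposes e)
b1 →I1  (I1: I, integral causality)
b0 →J2  (J2 flow already set via bond 1)
b4 →I2  (I2 outputs flow p/I2)
b3 →J1  (J1: last free bond brings effort in)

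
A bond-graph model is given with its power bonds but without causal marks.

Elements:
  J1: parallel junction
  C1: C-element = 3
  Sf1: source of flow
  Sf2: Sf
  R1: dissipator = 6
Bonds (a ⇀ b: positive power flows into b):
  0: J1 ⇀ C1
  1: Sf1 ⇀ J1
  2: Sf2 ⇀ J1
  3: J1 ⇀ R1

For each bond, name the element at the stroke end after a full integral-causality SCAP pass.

#0 |J1
#1 |Sf1
#2 |Sf2
#3 |R1

β1 stroke at Sf1  (Sf1 fixes flow; stroke at Sf1)
β2 stroke at Sf2  (Sf2 fixes flow; stroke at Sf2)
β0 stroke at J1  (C1 integral (e out))
β3 stroke at R1  (0-jn J1 has e-setter on 0)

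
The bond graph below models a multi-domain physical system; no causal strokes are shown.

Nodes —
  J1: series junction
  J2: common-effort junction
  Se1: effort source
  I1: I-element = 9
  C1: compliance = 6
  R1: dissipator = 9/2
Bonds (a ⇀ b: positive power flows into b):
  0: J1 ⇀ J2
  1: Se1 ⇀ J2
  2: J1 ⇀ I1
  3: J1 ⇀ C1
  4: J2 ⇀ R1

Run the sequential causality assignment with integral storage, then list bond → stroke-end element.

β0 →J1
β1 →J2
β2 →I1
β3 →J1
β4 →R1

β1 stroke at J2  (Se1 fixes effort; stroke away)
β0 stroke at J1  (common-e at J2 fixed by 1)
β4 stroke at R1  (J2: bond 1 brought effort, rest push out)
β2 stroke at I1  (I1 outputs flow p/I1)
β3 stroke at J1  (1-jn J1 has f-setter on 2)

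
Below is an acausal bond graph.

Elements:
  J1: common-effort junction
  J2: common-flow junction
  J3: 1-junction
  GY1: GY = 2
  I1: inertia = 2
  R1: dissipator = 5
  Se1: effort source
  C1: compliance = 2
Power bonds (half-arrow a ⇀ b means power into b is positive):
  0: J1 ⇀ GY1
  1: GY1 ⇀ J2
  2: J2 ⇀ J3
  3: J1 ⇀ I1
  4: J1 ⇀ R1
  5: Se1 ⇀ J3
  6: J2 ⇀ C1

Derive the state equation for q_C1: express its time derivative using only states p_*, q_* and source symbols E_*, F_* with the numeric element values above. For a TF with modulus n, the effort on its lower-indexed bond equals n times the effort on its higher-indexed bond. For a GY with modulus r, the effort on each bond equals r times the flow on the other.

dq_C1/dt = 5*E_Se1/4 - 5*p_I1/4 - 5*q_C1/8

β5 stroke at J3  (Se1: effort source, stroke at far end)
β2 stroke at J2  (J3: last free bond brings flow in)
β3 stroke at I1  (prefer integral on I1)
β6 stroke at J2  (C1 outputs effort q/C1)
β1 stroke at GY1  (closing 1-jn rule on J2)
β0 stroke at GY1  (GY GY1: same side as bond 1)
β4 stroke at J1  (only one effort-in slot at J1)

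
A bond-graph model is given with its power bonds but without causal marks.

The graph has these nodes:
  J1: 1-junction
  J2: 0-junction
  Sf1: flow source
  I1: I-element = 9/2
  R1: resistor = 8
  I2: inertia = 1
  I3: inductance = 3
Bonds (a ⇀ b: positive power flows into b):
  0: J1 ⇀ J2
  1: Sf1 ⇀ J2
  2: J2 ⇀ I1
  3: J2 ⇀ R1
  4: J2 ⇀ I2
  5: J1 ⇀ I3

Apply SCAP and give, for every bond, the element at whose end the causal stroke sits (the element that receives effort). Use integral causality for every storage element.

bond 0 |J1
bond 1 |Sf1
bond 2 |I1
bond 3 |J2
bond 4 |I2
bond 5 |I3

β1 →Sf1  (Sf1 fixes flow; stroke at Sf1)
β2 →I1  (I1: I, integral causality)
β4 →I2  (I2 integral (f out))
β5 →I3  (I3: I, integral causality)
β0 →J1  (1-jn J1 has f-setter on 5)
β3 →J2  (J2 needs exactly one e-in)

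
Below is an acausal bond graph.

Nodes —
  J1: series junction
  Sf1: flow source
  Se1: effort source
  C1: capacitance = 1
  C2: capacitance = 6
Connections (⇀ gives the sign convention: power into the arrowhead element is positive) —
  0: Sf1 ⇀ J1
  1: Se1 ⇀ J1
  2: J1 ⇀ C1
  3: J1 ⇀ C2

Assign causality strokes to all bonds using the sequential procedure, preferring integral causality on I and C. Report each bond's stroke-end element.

β0 →Sf1  (Sf1 (Sf) sets flow on bond)
β1 →J1  (Se1 fixes effort; stroke away)
β2 →J1  (J1 flow already set via bond 0)
β3 →J1  (1-jn J1 has f-setter on 0)

bond 0 stroke→Sf1
bond 1 stroke→J1
bond 2 stroke→J1
bond 3 stroke→J1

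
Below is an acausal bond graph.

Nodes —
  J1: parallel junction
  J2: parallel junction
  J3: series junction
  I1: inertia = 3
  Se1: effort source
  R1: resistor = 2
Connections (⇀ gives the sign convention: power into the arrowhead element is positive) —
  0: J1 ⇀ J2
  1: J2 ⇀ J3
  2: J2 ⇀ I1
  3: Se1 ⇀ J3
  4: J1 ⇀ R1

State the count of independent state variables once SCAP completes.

1  (I1 all integral)

β3 stroke→J3  (Se1 fixes effort; stroke away)
β1 stroke→J2  (J3: last free bond brings flow in)
β0 stroke→J1  (common-e at J2 fixed by 1)
β2 stroke→I1  (0-jn J2 has e-setter on 1)
β4 stroke→R1  (common-e at J1 fixed by 0)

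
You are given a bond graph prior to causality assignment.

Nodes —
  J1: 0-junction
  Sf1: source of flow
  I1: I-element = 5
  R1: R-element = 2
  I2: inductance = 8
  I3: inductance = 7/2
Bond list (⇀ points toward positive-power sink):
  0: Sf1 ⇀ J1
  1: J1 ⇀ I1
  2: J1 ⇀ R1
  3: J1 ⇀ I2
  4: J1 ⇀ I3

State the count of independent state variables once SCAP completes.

3  (I1, I2, I3 all integral)

β0 stroke at Sf1  (Sf1: flow source, stroke at near end)
β1 stroke at I1  (prefer integral on I1)
β3 stroke at I2  (I2: I, integral causality)
β4 stroke at I3  (I3 integral (f out))
β2 stroke at J1  (closing 0-jn rule on J1)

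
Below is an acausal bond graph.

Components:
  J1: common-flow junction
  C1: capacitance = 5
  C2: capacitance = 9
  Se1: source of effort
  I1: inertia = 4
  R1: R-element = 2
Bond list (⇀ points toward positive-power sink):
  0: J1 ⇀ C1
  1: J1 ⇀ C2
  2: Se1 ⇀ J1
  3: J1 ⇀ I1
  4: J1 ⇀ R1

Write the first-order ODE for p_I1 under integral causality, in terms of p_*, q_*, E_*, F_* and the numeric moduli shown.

#2 stroke at J1  (Se1 fixes effort; stroke away)
#0 stroke at J1  (C1 integral (e out))
#1 stroke at J1  (C2: C, integral causality)
#3 stroke at I1  (prefer integral on I1)
#4 stroke at J1  (J1: bond 3 brought flow, rest push out)

dp_I1/dt = E_Se1 - p_I1/2 - q_C1/5 - q_C2/9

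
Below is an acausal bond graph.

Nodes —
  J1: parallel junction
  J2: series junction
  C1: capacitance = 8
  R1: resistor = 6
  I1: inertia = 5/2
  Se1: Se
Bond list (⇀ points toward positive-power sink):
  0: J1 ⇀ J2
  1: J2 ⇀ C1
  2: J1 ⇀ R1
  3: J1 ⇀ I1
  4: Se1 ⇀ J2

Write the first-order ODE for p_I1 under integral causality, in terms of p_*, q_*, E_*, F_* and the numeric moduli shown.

dp_I1/dt = -E_Se1 + q_C1/8

#4 |J2  (Se1 (Se) sets effort on bond)
#1 |J2  (prefer integral on C1)
#0 |J1  (only one flow-in slot at J2)
#2 |R1  (J1 effort already set via bond 0)
#3 |I1  (J1: bond 0 brought effort, rest push out)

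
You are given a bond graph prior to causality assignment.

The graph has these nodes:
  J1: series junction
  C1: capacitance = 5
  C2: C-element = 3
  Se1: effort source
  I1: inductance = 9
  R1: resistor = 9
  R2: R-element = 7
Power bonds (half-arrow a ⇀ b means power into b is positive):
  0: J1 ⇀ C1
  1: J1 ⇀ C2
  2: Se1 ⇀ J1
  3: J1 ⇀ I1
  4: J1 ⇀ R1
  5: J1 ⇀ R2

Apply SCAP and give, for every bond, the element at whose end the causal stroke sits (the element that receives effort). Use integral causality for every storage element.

bond 2 |J1  (Se1 (Se) sets effort on bond)
bond 0 |J1  (C1 integral (e out))
bond 1 |J1  (C2: C, integral causality)
bond 3 |I1  (prefer integral on I1)
bond 4 |J1  (J1: bond 3 brought flow, rest push out)
bond 5 |J1  (J1 flow already set via bond 3)

b0 →J1
b1 →J1
b2 →J1
b3 →I1
b4 →J1
b5 →J1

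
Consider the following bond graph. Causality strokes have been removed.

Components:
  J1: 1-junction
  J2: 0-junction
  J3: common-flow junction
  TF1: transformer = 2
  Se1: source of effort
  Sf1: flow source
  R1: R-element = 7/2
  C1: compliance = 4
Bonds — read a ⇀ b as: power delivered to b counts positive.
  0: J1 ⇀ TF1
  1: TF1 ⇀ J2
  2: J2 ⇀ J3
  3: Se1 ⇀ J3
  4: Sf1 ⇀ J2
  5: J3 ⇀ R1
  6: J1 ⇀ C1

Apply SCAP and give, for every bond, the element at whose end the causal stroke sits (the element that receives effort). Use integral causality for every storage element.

β0 stroke→TF1
β1 stroke→J2
β2 stroke→J3
β3 stroke→J3
β4 stroke→Sf1
β5 stroke→R1
β6 stroke→J1

#3 |J3  (source Se1 imposes e)
#4 |Sf1  (Sf1 fixes flow; stroke at Sf1)
#6 |J1  (C1 integral (e out))
#0 |TF1  (closing 1-jn rule on J1)
#1 |J2  (through TF1, causality passes straight; one stroke at TF1)
#2 |J3  (0-jn J2 has e-setter on 1)
#5 |R1  (J3 needs exactly one f-in)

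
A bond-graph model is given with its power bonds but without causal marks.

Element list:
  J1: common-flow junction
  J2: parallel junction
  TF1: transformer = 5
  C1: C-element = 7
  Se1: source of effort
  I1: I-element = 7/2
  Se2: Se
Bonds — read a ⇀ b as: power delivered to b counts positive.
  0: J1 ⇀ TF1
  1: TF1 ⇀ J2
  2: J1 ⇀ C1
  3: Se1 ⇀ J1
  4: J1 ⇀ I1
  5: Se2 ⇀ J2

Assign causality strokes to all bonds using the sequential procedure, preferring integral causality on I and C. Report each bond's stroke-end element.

#3 →J1  (Se1: effort source, stroke at far end)
#5 →J2  (Se2 fixes effort; stroke away)
#1 →TF1  (common-e at J2 fixed by 5)
#0 →J1  (TF TF1: opposite of bond 1)
#2 →J1  (C1 integral (e out))
#4 →I1  (closing 1-jn rule on J1)

b0 →J1
b1 →TF1
b2 →J1
b3 →J1
b4 →I1
b5 →J2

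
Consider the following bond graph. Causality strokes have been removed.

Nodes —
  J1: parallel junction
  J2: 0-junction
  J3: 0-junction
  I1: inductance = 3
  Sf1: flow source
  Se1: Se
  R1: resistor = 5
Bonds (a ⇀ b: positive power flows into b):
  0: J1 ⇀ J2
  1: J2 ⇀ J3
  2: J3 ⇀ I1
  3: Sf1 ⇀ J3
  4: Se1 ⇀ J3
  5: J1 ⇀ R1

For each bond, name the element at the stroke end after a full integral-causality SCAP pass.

bond 0 stroke→J1
bond 1 stroke→J2
bond 2 stroke→I1
bond 3 stroke→Sf1
bond 4 stroke→J3
bond 5 stroke→R1

bond 3 stroke→Sf1  (Sf1 (Sf) sets flow on bond)
bond 4 stroke→J3  (source Se1 imposes e)
bond 1 stroke→J2  (common-e at J3 fixed by 4)
bond 2 stroke→I1  (common-e at J3 fixed by 4)
bond 0 stroke→J1  (J2: bond 1 brought effort, rest push out)
bond 5 stroke→R1  (common-e at J1 fixed by 0)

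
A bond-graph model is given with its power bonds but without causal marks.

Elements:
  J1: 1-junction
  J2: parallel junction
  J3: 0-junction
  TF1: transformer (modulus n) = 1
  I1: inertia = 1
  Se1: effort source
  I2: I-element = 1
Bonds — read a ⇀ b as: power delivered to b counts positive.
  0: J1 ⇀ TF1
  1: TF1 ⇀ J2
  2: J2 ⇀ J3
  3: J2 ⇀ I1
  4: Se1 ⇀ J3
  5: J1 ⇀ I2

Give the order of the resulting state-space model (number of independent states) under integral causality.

β4 stroke at J3  (Se1: effort source, stroke at far end)
β2 stroke at J2  (0-jn J3 has e-setter on 4)
β1 stroke at TF1  (common-e at J2 fixed by 2)
β3 stroke at I1  (J2: bond 2 brought effort, rest push out)
β0 stroke at J1  (TF1 one-in-one-out from 1)
β5 stroke at I2  (only one flow-in slot at J1)

2  (I1, I2 all integral)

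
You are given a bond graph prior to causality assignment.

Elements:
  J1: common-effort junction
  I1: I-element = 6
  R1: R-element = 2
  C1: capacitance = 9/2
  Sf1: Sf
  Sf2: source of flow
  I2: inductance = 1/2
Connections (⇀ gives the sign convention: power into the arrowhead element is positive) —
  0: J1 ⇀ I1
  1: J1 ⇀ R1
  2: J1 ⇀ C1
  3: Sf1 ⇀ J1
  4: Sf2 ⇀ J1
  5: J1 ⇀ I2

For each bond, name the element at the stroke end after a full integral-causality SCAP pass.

β0 stroke at I1
β1 stroke at R1
β2 stroke at J1
β3 stroke at Sf1
β4 stroke at Sf2
β5 stroke at I2

bond 3 stroke at Sf1  (source Sf1 imposes f)
bond 4 stroke at Sf2  (Sf2: flow source, stroke at near end)
bond 0 stroke at I1  (I1 integral (f out))
bond 2 stroke at J1  (C1 integral (e out))
bond 1 stroke at R1  (0-jn J1 has e-setter on 2)
bond 5 stroke at I2  (J1: bond 2 brought effort, rest push out)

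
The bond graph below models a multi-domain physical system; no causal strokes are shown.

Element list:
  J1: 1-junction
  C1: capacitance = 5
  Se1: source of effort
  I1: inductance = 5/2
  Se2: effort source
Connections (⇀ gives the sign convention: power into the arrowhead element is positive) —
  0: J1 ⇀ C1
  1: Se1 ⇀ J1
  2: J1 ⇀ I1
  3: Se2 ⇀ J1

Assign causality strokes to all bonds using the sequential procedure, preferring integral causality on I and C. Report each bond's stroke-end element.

b0 |J1
b1 |J1
b2 |I1
b3 |J1

#1 |J1  (source Se1 imposes e)
#3 |J1  (Se2 fixes effort; stroke away)
#0 |J1  (C1: C, integral causality)
#2 |I1  (J1 needs exactly one f-in)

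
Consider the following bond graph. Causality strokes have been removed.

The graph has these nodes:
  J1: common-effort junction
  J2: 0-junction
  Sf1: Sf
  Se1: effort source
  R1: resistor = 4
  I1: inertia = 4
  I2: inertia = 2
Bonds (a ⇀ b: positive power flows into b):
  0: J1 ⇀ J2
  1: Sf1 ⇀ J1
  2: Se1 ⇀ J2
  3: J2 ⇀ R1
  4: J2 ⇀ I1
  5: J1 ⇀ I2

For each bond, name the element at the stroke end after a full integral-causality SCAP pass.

b1 stroke→Sf1  (Sf1: flow source, stroke at near end)
b2 stroke→J2  (Se1 fixes effort; stroke away)
b0 stroke→J1  (J2 effort already set via bond 2)
b3 stroke→R1  (common-e at J2 fixed by 2)
b4 stroke→I1  (0-jn J2 has e-setter on 2)
b5 stroke→I2  (J1: bond 0 brought effort, rest push out)

bond 0 |J1
bond 1 |Sf1
bond 2 |J2
bond 3 |R1
bond 4 |I1
bond 5 |I2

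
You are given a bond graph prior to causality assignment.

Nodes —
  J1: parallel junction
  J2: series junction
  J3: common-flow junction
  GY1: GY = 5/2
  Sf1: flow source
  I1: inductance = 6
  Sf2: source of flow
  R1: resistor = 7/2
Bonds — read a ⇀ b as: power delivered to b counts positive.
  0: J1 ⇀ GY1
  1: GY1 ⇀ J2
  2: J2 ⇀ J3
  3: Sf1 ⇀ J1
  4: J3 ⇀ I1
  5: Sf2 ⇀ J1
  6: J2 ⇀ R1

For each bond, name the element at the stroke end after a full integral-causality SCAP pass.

#3 stroke→Sf1  (Sf1 fixes flow; stroke at Sf1)
#5 stroke→Sf2  (Sf2 fixes flow; stroke at Sf2)
#0 stroke→J1  (only one effort-in slot at J1)
#1 stroke→J2  (GY1: gyrator matches bond 0)
#4 stroke→I1  (prefer integral on I1)
#2 stroke→J3  (common-f at J3 fixed by 4)
#6 stroke→J2  (common-f at J2 fixed by 2)

b0 →J1
b1 →J2
b2 →J3
b3 →Sf1
b4 →I1
b5 →Sf2
b6 →J2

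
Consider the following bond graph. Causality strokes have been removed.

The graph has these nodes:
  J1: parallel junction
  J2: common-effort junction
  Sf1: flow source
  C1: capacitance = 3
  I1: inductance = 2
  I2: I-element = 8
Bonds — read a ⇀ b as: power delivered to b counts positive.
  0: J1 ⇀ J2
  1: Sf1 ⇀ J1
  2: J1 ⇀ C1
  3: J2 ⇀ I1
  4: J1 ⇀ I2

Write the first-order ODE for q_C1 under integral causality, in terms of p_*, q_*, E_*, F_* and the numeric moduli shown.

dq_C1/dt = F_Sf1 - p_I1/2 - p_I2/8

β1 stroke at Sf1  (Sf1: flow source, stroke at near end)
β2 stroke at J1  (C1 outputs effort q/C1)
β0 stroke at J2  (J1: bond 2 brought effort, rest push out)
β4 stroke at I2  (0-jn J1 has e-setter on 2)
β3 stroke at I1  (J2 effort already set via bond 0)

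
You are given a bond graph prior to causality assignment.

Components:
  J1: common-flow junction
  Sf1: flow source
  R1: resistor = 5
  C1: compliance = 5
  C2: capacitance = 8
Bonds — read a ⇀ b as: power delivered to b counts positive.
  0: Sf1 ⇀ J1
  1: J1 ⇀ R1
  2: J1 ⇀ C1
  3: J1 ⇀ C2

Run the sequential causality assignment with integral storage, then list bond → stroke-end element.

β0 |Sf1
β1 |J1
β2 |J1
β3 |J1

b0 |Sf1  (Sf1 fixes flow; stroke at Sf1)
b1 |J1  (J1 flow already set via bond 0)
b2 |J1  (J1: bond 0 brought flow, rest push out)
b3 |J1  (J1: bond 0 brought flow, rest push out)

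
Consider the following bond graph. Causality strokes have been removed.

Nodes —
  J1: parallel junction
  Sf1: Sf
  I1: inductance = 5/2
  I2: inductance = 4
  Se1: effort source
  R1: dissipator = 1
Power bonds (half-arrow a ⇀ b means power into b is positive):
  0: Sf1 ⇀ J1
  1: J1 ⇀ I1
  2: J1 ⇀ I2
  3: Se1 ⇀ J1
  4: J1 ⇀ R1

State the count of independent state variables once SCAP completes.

#0 →Sf1  (source Sf1 imposes f)
#3 →J1  (Se1 (Se) sets effort on bond)
#1 →I1  (common-e at J1 fixed by 3)
#2 →I2  (0-jn J1 has e-setter on 3)
#4 →R1  (0-jn J1 has e-setter on 3)

2  (I1, I2 all integral)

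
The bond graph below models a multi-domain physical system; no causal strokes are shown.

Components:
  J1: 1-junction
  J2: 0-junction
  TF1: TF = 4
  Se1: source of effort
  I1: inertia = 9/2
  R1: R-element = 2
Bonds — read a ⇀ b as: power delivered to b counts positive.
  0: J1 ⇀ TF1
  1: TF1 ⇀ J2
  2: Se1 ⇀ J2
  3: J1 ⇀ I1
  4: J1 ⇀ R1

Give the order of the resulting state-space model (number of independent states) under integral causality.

1  (I1 all integral)

bond 2 stroke at J2  (Se1 fixes effort; stroke away)
bond 1 stroke at TF1  (J2 effort already set via bond 2)
bond 0 stroke at J1  (TF1 one-in-one-out from 1)
bond 3 stroke at I1  (prefer integral on I1)
bond 4 stroke at J1  (common-f at J1 fixed by 3)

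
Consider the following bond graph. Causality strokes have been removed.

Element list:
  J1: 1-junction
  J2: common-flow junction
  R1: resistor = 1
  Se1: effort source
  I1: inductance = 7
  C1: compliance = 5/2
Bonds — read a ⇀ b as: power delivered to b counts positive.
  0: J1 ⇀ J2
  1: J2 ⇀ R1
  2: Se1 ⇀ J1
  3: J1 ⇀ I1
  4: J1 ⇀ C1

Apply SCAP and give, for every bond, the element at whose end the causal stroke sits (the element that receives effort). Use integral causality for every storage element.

β0 |J1
β1 |J2
β2 |J1
β3 |I1
β4 |J1

b2 →J1  (Se1 (Se) sets effort on bond)
b3 →I1  (prefer integral on I1)
b0 →J1  (J1 flow already set via bond 3)
b4 →J1  (J1: bond 3 brought flow, rest push out)
b1 →J2  (J2: bond 0 brought flow, rest push out)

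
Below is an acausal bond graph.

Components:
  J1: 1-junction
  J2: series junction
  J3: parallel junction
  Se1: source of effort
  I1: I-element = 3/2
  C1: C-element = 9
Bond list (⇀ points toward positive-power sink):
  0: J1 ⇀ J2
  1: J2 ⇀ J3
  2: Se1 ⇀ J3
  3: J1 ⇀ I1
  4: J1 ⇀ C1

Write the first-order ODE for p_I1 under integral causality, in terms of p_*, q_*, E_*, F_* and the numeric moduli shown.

dp_I1/dt = -E_Se1 - q_C1/9

#2 →J3  (Se1: effort source, stroke at far end)
#1 →J2  (J3: bond 2 brought effort, rest push out)
#0 →J1  (J2 needs exactly one f-in)
#3 →I1  (I1 outputs flow p/I1)
#4 →J1  (J1 flow already set via bond 3)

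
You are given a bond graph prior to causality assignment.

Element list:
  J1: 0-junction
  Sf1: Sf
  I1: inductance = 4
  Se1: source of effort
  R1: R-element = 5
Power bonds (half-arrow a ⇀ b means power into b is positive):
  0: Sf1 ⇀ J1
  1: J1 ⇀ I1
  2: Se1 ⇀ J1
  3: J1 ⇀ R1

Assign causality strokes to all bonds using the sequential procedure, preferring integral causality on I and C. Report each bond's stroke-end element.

#0 |Sf1  (Sf1 fixes flow; stroke at Sf1)
#2 |J1  (source Se1 imposes e)
#1 |I1  (J1 effort already set via bond 2)
#3 |R1  (0-jn J1 has e-setter on 2)

#0 stroke at Sf1
#1 stroke at I1
#2 stroke at J1
#3 stroke at R1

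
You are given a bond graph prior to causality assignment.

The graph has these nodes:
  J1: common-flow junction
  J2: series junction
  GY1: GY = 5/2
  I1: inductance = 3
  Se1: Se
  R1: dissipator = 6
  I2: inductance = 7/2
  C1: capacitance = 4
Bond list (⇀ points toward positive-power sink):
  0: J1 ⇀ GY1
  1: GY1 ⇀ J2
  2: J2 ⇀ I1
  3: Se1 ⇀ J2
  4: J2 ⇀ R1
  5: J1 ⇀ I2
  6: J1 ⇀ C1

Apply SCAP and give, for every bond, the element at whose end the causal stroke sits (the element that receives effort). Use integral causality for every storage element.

β0 →J1
β1 →J2
β2 →I1
β3 →J2
β4 →J2
β5 →I2
β6 →J1

#3 stroke→J2  (Se1 fixes effort; stroke away)
#2 stroke→I1  (I1 integral (f out))
#1 stroke→J2  (J2 flow already set via bond 2)
#4 stroke→J2  (J2 flow already set via bond 2)
#0 stroke→J1  (through GY1, causality inverts; strokes same side of GY1)
#5 stroke→I2  (I2 integral (f out))
#6 stroke→J1  (J1: bond 5 brought flow, rest push out)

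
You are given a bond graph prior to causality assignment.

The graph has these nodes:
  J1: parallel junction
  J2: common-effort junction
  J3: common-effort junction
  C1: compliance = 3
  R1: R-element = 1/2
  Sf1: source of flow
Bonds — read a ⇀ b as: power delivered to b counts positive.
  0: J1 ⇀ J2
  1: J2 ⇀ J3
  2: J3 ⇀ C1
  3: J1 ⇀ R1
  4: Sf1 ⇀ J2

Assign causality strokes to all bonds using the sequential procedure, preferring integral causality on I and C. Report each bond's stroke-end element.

bond 4 |Sf1  (Sf1 (Sf) sets flow on bond)
bond 2 |J3  (C1 outputs effort q/C1)
bond 1 |J2  (0-jn J3 has e-setter on 2)
bond 0 |J1  (J2: bond 1 brought effort, rest push out)
bond 3 |R1  (common-e at J1 fixed by 0)

b0 stroke→J1
b1 stroke→J2
b2 stroke→J3
b3 stroke→R1
b4 stroke→Sf1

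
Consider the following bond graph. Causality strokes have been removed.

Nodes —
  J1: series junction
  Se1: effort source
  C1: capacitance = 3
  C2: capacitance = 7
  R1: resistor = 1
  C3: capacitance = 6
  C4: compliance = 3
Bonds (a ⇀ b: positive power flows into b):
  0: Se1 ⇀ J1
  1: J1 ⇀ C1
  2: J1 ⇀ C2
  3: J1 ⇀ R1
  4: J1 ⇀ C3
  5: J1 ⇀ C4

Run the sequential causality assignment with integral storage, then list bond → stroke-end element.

#0 stroke at J1  (source Se1 imposes e)
#1 stroke at J1  (C1 integral (e out))
#2 stroke at J1  (prefer integral on C2)
#4 stroke at J1  (C3 integral (e out))
#5 stroke at J1  (C4 outputs effort q/C4)
#3 stroke at R1  (only one flow-in slot at J1)

b0 stroke→J1
b1 stroke→J1
b2 stroke→J1
b3 stroke→R1
b4 stroke→J1
b5 stroke→J1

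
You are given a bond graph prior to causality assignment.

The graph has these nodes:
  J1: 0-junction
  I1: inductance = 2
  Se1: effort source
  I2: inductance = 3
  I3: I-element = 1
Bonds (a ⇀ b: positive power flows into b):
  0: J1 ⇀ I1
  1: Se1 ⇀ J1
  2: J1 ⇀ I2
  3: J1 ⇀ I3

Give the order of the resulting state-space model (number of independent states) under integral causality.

3  (I1, I2, I3 all integral)

bond 1 |J1  (Se1 (Se) sets effort on bond)
bond 0 |I1  (J1 effort already set via bond 1)
bond 2 |I2  (0-jn J1 has e-setter on 1)
bond 3 |I3  (0-jn J1 has e-setter on 1)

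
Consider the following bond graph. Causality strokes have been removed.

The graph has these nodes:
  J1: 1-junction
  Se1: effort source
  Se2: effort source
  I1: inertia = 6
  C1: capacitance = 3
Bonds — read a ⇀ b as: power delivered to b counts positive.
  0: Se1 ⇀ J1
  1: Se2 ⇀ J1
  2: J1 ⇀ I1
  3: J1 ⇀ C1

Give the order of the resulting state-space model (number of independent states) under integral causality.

β0 stroke→J1  (Se1: effort source, stroke at far end)
β1 stroke→J1  (Se2 (Se) sets effort on bond)
β2 stroke→I1  (I1 outputs flow p/I1)
β3 stroke→J1  (1-jn J1 has f-setter on 2)

2  (C1, I1 all integral)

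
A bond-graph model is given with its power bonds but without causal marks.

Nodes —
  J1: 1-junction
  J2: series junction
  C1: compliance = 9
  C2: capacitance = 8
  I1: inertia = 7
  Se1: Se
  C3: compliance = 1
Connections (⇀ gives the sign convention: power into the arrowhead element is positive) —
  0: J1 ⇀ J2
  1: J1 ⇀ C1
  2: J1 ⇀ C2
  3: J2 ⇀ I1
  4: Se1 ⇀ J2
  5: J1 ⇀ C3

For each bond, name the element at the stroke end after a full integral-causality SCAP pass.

#0 →J2
#1 →J1
#2 →J1
#3 →I1
#4 →J2
#5 →J1

bond 4 stroke at J2  (Se1: effort source, stroke at far end)
bond 1 stroke at J1  (prefer integral on C1)
bond 2 stroke at J1  (C2: C, integral causality)
bond 3 stroke at I1  (I1: I, integral causality)
bond 0 stroke at J2  (J2 flow already set via bond 3)
bond 5 stroke at J1  (1-jn J1 has f-setter on 0)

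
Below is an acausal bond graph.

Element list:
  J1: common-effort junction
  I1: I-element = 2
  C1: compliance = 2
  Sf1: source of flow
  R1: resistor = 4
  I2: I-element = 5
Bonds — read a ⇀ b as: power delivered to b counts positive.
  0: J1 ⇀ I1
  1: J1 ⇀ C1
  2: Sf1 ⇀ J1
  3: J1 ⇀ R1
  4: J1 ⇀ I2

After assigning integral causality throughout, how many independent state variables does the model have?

β2 |Sf1  (Sf1 fixes flow; stroke at Sf1)
β0 |I1  (prefer integral on I1)
β1 |J1  (prefer integral on C1)
β3 |R1  (0-jn J1 has e-setter on 1)
β4 |I2  (common-e at J1 fixed by 1)

3  (C1, I1, I2 all integral)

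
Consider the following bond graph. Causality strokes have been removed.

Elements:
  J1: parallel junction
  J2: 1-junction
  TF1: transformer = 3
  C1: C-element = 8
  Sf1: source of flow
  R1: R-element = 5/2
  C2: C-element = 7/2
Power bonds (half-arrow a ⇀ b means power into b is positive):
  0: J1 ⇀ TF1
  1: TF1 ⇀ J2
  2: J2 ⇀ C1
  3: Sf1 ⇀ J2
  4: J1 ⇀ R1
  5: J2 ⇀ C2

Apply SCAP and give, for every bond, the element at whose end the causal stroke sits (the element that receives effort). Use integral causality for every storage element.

bond 0 stroke→TF1
bond 1 stroke→J2
bond 2 stroke→J2
bond 3 stroke→Sf1
bond 4 stroke→J1
bond 5 stroke→J2

β3 stroke at Sf1  (Sf1 fixes flow; stroke at Sf1)
β1 stroke at J2  (J2 flow already set via bond 3)
β2 stroke at J2  (J2: bond 3 brought flow, rest push out)
β5 stroke at J2  (1-jn J2 has f-setter on 3)
β0 stroke at TF1  (TF1: transformer flips bond 1)
β4 stroke at J1  (J1: last free bond brings effort in)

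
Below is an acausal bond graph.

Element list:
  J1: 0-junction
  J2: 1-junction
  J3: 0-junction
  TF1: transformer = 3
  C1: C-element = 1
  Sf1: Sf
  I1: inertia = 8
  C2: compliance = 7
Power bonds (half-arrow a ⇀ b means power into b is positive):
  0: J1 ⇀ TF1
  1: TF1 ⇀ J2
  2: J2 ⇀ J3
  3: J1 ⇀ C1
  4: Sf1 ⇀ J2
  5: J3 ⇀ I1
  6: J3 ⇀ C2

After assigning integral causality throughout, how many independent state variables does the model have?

3  (C1, C2, I1 all integral)

bond 4 →Sf1  (Sf1 (Sf) sets flow on bond)
bond 1 →J2  (1-jn J2 has f-setter on 4)
bond 2 →J2  (J2 flow already set via bond 4)
bond 0 →TF1  (TF1: transformer flips bond 1)
bond 3 →J1  (closing 0-jn rule on J1)
bond 5 →I1  (I1: I, integral causality)
bond 6 →J3  (closing 0-jn rule on J3)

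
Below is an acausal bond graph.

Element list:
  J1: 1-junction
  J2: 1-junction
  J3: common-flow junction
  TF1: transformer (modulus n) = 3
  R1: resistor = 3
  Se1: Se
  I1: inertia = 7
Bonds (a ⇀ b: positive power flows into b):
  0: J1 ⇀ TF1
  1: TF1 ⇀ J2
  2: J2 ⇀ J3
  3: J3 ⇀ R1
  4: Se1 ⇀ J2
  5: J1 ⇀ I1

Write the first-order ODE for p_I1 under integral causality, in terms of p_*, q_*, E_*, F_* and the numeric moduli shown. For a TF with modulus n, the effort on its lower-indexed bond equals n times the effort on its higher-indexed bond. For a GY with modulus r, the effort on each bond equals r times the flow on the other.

dp_I1/dt = 3*E_Se1 - 27*p_I1/7

b4 →J2  (Se1 (Se) sets effort on bond)
b5 →I1  (I1 integral (f out))
b0 →J1  (1-jn J1 has f-setter on 5)
b1 →TF1  (TF TF1: opposite of bond 0)
b2 →J2  (J2 flow already set via bond 1)
b3 →J3  (J3: bond 2 brought flow, rest push out)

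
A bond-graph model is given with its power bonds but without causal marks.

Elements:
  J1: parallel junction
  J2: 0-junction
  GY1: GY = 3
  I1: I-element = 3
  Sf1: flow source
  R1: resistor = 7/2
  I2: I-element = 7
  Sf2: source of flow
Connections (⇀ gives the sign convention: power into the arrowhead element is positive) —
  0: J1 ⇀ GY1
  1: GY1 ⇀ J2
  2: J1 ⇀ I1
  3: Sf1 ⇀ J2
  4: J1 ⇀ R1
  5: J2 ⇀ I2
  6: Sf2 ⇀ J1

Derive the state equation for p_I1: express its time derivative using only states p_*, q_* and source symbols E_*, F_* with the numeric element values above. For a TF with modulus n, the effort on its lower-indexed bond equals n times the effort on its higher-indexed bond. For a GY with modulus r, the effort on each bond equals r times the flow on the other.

dp_I1/dt = -3*F_Sf1 + 3*p_I2/7

#3 stroke at Sf1  (Sf1: flow source, stroke at near end)
#6 stroke at Sf2  (Sf2 (Sf) sets flow on bond)
#2 stroke at I1  (I1 outputs flow p/I1)
#5 stroke at I2  (I2 outputs flow p/I2)
#1 stroke at J2  (J2 needs exactly one e-in)
#0 stroke at J1  (GY1: gyrator matches bond 1)
#4 stroke at R1  (J1 effort already set via bond 0)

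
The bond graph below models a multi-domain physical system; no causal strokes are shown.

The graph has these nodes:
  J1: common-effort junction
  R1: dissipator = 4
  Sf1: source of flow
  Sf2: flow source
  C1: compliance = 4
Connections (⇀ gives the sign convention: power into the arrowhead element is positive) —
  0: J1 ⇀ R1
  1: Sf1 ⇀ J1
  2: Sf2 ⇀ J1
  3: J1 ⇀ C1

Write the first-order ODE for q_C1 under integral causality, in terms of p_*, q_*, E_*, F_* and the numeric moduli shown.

b1 →Sf1  (Sf1 (Sf) sets flow on bond)
b2 →Sf2  (Sf2: flow source, stroke at near end)
b3 →J1  (C1 integral (e out))
b0 →R1  (J1: bond 3 brought effort, rest push out)

dq_C1/dt = F_Sf1 + F_Sf2 - q_C1/16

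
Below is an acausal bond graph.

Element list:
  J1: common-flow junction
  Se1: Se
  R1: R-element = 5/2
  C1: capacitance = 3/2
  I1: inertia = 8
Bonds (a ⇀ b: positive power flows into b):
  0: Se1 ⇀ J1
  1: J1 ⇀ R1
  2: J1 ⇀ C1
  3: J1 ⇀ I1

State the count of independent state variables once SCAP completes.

β0 →J1  (Se1 (Se) sets effort on bond)
β2 →J1  (prefer integral on C1)
β3 →I1  (prefer integral on I1)
β1 →J1  (J1: bond 3 brought flow, rest push out)

2  (C1, I1 all integral)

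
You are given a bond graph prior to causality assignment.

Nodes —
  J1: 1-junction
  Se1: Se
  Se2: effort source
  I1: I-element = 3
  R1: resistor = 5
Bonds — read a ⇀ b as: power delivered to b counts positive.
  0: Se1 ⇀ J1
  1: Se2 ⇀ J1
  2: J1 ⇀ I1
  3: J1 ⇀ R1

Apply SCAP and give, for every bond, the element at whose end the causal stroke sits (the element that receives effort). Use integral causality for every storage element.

β0 stroke→J1
β1 stroke→J1
β2 stroke→I1
β3 stroke→J1

bond 0 stroke at J1  (Se1 fixes effort; stroke away)
bond 1 stroke at J1  (Se2 fixes effort; stroke away)
bond 2 stroke at I1  (I1 outputs flow p/I1)
bond 3 stroke at J1  (J1 flow already set via bond 2)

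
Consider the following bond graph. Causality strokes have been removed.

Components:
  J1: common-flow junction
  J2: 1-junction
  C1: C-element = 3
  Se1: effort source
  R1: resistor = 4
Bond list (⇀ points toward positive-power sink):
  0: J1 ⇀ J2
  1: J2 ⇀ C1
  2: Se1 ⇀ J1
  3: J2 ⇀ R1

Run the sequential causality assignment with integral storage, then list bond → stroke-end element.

bond 2 |J1  (Se1 fixes effort; stroke away)
bond 0 |J2  (only one flow-in slot at J1)
bond 1 |J2  (C1: C, integral causality)
bond 3 |R1  (closing 1-jn rule on J2)

#0 stroke→J2
#1 stroke→J2
#2 stroke→J1
#3 stroke→R1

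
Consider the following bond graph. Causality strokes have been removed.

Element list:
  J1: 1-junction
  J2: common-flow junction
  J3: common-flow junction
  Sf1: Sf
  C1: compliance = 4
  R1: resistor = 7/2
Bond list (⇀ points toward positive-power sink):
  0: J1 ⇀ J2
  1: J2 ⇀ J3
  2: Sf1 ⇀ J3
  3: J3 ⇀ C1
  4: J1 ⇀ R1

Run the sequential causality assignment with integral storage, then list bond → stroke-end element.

bond 0 stroke at J2
bond 1 stroke at J3
bond 2 stroke at Sf1
bond 3 stroke at J3
bond 4 stroke at J1

b2 |Sf1  (Sf1: flow source, stroke at near end)
b1 |J3  (1-jn J3 has f-setter on 2)
b3 |J3  (1-jn J3 has f-setter on 2)
b0 |J2  (J2: bond 1 brought flow, rest push out)
b4 |J1  (1-jn J1 has f-setter on 0)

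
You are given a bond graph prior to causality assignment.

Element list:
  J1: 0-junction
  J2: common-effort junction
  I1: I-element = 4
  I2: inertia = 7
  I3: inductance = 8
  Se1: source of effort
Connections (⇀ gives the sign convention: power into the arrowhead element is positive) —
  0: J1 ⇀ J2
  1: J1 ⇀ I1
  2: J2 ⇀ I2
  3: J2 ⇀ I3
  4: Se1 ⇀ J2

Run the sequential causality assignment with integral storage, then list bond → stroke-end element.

bond 0 |J1
bond 1 |I1
bond 2 |I2
bond 3 |I3
bond 4 |J2

bond 4 →J2  (Se1 (Se) sets effort on bond)
bond 0 →J1  (0-jn J2 has e-setter on 4)
bond 2 →I2  (0-jn J2 has e-setter on 4)
bond 3 →I3  (J2: bond 4 brought effort, rest push out)
bond 1 →I1  (common-e at J1 fixed by 0)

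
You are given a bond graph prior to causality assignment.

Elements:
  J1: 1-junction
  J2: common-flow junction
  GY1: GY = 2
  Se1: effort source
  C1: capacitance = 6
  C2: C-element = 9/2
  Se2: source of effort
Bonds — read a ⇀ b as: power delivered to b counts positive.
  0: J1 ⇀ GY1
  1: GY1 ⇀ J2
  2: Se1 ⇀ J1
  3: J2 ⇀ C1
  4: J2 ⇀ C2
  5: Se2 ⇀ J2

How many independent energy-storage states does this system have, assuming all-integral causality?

2  (C1, C2 all integral)

b2 stroke at J1  (source Se1 imposes e)
b5 stroke at J2  (Se2: effort source, stroke at far end)
b0 stroke at GY1  (only one flow-in slot at J1)
b1 stroke at GY1  (GY GY1: same side as bond 0)
b3 stroke at J2  (J2: bond 1 brought flow, rest push out)
b4 stroke at J2  (J2: bond 1 brought flow, rest push out)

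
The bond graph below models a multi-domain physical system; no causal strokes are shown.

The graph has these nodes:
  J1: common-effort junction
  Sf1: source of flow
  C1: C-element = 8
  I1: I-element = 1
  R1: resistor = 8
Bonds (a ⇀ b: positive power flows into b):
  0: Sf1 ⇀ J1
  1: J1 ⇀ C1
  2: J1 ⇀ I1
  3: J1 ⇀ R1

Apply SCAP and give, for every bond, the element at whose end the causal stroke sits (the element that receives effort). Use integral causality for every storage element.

b0 stroke→Sf1
b1 stroke→J1
b2 stroke→I1
b3 stroke→R1

bond 0 |Sf1  (Sf1 (Sf) sets flow on bond)
bond 1 |J1  (prefer integral on C1)
bond 2 |I1  (J1 effort already set via bond 1)
bond 3 |R1  (J1 effort already set via bond 1)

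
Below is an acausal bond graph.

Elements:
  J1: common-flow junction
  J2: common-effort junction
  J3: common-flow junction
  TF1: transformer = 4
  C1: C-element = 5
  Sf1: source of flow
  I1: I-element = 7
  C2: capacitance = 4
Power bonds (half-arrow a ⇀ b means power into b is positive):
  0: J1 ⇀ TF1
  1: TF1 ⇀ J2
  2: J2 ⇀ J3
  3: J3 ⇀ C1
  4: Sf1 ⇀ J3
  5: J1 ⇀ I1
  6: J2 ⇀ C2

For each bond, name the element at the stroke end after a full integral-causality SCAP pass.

b4 →Sf1  (Sf1: flow source, stroke at near end)
b2 →J3  (J3 flow already set via bond 4)
b3 →J3  (1-jn J3 has f-setter on 4)
b5 →I1  (prefer integral on I1)
b0 →J1  (J1: bond 5 brought flow, rest push out)
b1 →TF1  (TF1: transformer flips bond 0)
b6 →J2  (only one effort-in slot at J2)

β0 |J1
β1 |TF1
β2 |J3
β3 |J3
β4 |Sf1
β5 |I1
β6 |J2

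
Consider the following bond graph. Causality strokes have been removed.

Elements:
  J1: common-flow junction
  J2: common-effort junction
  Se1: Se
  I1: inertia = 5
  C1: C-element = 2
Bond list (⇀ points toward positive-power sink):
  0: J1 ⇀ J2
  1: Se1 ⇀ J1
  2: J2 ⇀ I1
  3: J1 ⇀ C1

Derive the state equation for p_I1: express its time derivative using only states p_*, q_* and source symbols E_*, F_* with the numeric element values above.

dp_I1/dt = E_Se1 - q_C1/2

bond 1 |J1  (source Se1 imposes e)
bond 2 |I1  (I1 integral (f out))
bond 0 |J2  (J2 needs exactly one e-in)
bond 3 |J1  (J1: bond 0 brought flow, rest push out)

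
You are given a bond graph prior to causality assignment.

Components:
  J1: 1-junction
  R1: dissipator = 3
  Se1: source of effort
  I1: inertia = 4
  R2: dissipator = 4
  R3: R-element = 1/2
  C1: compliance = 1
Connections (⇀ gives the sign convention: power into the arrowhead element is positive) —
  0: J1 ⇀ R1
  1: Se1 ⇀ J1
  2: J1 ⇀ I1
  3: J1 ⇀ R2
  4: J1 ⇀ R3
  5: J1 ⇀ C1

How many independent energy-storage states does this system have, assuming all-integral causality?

2  (C1, I1 all integral)

b1 stroke→J1  (Se1 (Se) sets effort on bond)
b2 stroke→I1  (I1 integral (f out))
b0 stroke→J1  (J1 flow already set via bond 2)
b3 stroke→J1  (J1: bond 2 brought flow, rest push out)
b4 stroke→J1  (J1 flow already set via bond 2)
b5 stroke→J1  (common-f at J1 fixed by 2)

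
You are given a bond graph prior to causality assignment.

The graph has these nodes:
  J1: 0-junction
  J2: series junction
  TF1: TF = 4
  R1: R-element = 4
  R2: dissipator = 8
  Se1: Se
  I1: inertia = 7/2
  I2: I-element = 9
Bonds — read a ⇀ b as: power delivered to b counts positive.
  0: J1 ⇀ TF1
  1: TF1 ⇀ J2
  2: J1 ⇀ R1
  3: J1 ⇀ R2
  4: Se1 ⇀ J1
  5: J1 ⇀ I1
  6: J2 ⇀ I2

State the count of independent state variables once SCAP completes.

b4 →J1  (Se1 fixes effort; stroke away)
b0 →TF1  (J1: bond 4 brought effort, rest push out)
b2 →R1  (common-e at J1 fixed by 4)
b3 →R2  (0-jn J1 has e-setter on 4)
b5 →I1  (J1 effort already set via bond 4)
b1 →J2  (TF1 one-in-one-out from 0)
b6 →I2  (J2: last free bond brings flow in)

2  (I1, I2 all integral)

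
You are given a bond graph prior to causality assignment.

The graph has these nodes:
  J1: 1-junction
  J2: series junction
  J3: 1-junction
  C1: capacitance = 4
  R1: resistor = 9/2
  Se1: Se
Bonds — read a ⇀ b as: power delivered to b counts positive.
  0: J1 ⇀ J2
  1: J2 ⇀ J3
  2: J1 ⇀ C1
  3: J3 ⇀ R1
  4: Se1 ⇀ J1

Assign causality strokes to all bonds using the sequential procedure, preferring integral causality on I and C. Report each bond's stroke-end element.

β0 stroke→J2
β1 stroke→J3
β2 stroke→J1
β3 stroke→R1
β4 stroke→J1

b4 →J1  (Se1: effort source, stroke at far end)
b2 →J1  (C1 outputs effort q/C1)
b0 →J2  (J1: last free bond brings flow in)
b1 →J3  (closing 1-jn rule on J2)
b3 →R1  (closing 1-jn rule on J3)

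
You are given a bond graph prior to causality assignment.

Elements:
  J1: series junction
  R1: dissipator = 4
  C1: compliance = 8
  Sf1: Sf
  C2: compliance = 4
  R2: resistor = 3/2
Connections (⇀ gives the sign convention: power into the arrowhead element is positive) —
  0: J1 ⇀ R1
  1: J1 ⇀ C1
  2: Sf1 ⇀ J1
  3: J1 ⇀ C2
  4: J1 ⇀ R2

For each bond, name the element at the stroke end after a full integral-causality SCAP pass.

#2 stroke→Sf1  (Sf1: flow source, stroke at near end)
#0 stroke→J1  (J1: bond 2 brought flow, rest push out)
#1 stroke→J1  (J1 flow already set via bond 2)
#3 stroke→J1  (1-jn J1 has f-setter on 2)
#4 stroke→J1  (J1 flow already set via bond 2)

β0 stroke at J1
β1 stroke at J1
β2 stroke at Sf1
β3 stroke at J1
β4 stroke at J1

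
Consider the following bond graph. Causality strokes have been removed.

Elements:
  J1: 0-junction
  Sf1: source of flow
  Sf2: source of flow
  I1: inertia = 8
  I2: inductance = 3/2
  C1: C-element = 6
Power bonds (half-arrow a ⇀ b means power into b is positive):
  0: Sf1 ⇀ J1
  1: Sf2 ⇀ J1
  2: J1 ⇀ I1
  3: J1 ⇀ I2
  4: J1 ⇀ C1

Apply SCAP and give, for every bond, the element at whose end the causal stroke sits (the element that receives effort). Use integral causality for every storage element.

β0 stroke→Sf1  (Sf1: flow source, stroke at near end)
β1 stroke→Sf2  (Sf2 (Sf) sets flow on bond)
β2 stroke→I1  (prefer integral on I1)
β3 stroke→I2  (I2 integral (f out))
β4 stroke→J1  (J1 needs exactly one e-in)

#0 |Sf1
#1 |Sf2
#2 |I1
#3 |I2
#4 |J1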